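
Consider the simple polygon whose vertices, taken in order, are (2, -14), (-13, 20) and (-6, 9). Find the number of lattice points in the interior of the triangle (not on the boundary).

36

Using the shoelace formula, 2A = |(2·20 − (-13)·(-14)) + ((-13)·9 − (-6)·20) + ((-6)·(-14) − 2·9)| = 73, so the area is 73/2.
Summing gcd(|Δx|,|Δy|) over the edges gives the boundary count: gcd(15,34) + gcd(7,11) + gcd(8,23) = 1+1+1 = 3.
By Pick's theorem A = I + B/2 − 1, so I = 73/2 − 3/2 + 1 = 36.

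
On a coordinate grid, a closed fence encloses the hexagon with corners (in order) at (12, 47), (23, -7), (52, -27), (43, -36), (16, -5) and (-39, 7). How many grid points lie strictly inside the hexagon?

The shoelace formula gives twice the area as |[12·(-7) − 23·47] + [23·(-27) − 52·(-7)] + [52·(-36) − 43·(-27)] + [43·(-5) − 16·(-36)] + [16·7 − (-39)·(-5)] + [(-39)·47 − 12·7]| = 3772, so the area is 1886.
Along each edge there are gcd(|Δx|,|Δy|)+1 lattice points, so counting each shared vertex once the boundary has gcd(11,54) + gcd(29,20) + gcd(9,9) + gcd(27,31) + gcd(55,12) + gcd(51,40) = 1+1+9+1+1+1 = 14.
Pick's theorem gives I = A − B/2 + 1 = 1886 − 14/2 + 1 = 1880.

1880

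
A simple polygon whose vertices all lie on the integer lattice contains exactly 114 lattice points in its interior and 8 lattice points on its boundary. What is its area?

117

Pick's theorem states A = I + B/2 − 1, so A = 114 + 8/2 − 1 = 117.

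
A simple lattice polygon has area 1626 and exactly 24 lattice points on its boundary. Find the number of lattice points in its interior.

1615

From Pick's theorem, I = A − B/2 + 1 = 1626 − 24/2 + 1 = 1615.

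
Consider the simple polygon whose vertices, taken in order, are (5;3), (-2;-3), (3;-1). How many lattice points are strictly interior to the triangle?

The shoelace formula gives twice the area as |(5·(-3) − (-2)·3) + ((-2)·(-1) − 3·(-3)) + (3·3 − 5·(-1))| = 16, so the area is 8.
Summing gcd(|Δx|,|Δy|) over the edges gives the boundary count: gcd(7,6) + gcd(5,2) + gcd(2,4) = 1+1+2 = 4.
Pick's theorem gives I = A − B/2 + 1 = 8 − 4/2 + 1 = 7.

7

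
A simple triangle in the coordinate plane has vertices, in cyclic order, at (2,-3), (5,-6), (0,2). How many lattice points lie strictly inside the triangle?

3

Using the shoelace formula, 2A = |(2·(-6) − 5·(-3)) + (5·2 − 0·(-6)) + (0·(-3) − 2·2)| = 9, so the area is 4.5.
Along each edge there are gcd(|Δx|,|Δy|)+1 lattice points, so counting each shared vertex once the boundary has gcd(3,3) + gcd(5,8) + gcd(2,5) = 3+1+1 = 5.
Pick's theorem gives I = A − B/2 + 1 = 4.5 − 5/2 + 1 = 3.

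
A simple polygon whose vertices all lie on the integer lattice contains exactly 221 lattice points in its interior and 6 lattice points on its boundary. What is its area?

By Pick's theorem, A = I + B/2 − 1 = 221 + 6/2 − 1 = 223.

223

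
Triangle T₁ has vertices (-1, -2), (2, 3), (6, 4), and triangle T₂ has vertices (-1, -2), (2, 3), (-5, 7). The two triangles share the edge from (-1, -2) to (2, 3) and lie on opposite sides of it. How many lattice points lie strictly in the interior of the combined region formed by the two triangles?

31

The union is the simple quadrilateral with vertices (-1, -2), (6, 4), (2, 3), (-5, 7) in order.
The shoelace formula gives twice the area as |((-1)·4 − 6·(-2)) + (6·3 − 2·4) + (2·7 − (-5)·3) + ((-5)·(-2) − (-1)·7)| = 64, so the area is 32.
Summing gcd(|Δx|,|Δy|) over the edges gives the boundary count: gcd(7,6) + gcd(4,1) + gcd(7,4) + gcd(4,9) = 1+1+1+1 = 4.
By Pick's theorem I = A − B/2 + 1 = 32 − 4/2 + 1 = 31.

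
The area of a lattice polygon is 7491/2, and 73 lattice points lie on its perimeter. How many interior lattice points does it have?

3710

Pick's theorem A = I + B/2 − 1 rearranges to I = A − B/2 + 1 = 7491/2 − 73/2 + 1 = 3710.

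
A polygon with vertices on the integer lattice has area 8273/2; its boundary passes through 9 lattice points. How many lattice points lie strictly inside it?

Pick's theorem A = I + B/2 − 1 rearranges to I = A − B/2 + 1 = 8273/2 − 9/2 + 1 = 4133.

4133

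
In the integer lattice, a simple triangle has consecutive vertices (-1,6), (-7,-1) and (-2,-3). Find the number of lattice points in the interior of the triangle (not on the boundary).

23

Using the shoelace formula, 2A = |((-1)·(-1) − (-7)·6) + ((-7)·(-3) − (-2)·(-1)) + ((-2)·6 − (-1)·(-3))| = 47, so the area is 47/2.
Along each edge there are gcd(|Δx|,|Δy|)+1 lattice points, so counting each shared vertex once the boundary has gcd(6,7) + gcd(5,2) + gcd(1,9) = 1+1+1 = 3.
Pick's theorem gives I = A − B/2 + 1 = 47/2 − 3/2 + 1 = 23.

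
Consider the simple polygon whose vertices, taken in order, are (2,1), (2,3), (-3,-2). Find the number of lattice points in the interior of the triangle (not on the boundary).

The shoelace formula gives twice the area as |(2·3 − 2·1) + (2·(-2) − (-3)·3) + ((-3)·1 − 2·(-2))| = 10, so the area is 5.
The number of boundary lattice points is Σ gcd(|Δx|,|Δy|) = gcd(0,2) + gcd(5,5) + gcd(5,3) = 2+5+1 = 8.
Pick's theorem gives I = A − B/2 + 1 = 5 − 8/2 + 1 = 2.

2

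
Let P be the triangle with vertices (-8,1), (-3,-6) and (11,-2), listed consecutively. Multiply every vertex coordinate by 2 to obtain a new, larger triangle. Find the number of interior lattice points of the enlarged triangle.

The shoelace formula gives twice the area as |[(-8)·(-6) − (-3)·1] + [(-3)·(-2) − 11·(-6)] + [11·1 − (-8)·(-2)]| = 118, so the area is 59.
Along each edge there are gcd(|Δx|,|Δy|)+1 lattice points, so counting each shared vertex once the boundary has gcd(5,7) + gcd(14,4) + gcd(19,3) = 1+2+1 = 4.
Scaling by 2 multiplies the area by 2² = 4 (so the new area is 236) and multiplies the boundary lattice-point count by 2, giving 8.
By Pick's theorem, the interior count of the dilated polygon is 236 − 8/2 + 1 = 233.

233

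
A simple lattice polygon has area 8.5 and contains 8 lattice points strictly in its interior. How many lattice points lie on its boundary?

3

Pick's theorem gives A = I + B/2 − 1, so B = 2(A − I + 1) = 2(8.5 − 8 + 1) = 3.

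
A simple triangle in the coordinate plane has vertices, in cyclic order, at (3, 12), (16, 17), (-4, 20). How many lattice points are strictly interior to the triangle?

Using the shoelace formula, 2A = |(3·17 − 16·12) + (16·20 − (-4)·17) + ((-4)·12 − 3·20)| = 139, so the area is 69.5.
The number of boundary lattice points is Σ gcd(|Δx|,|Δy|) = gcd(13,5) + gcd(20,3) + gcd(7,8) = 1+1+1 = 3.
Pick's theorem gives I = A − B/2 + 1 = 69.5 − 3/2 + 1 = 69.

69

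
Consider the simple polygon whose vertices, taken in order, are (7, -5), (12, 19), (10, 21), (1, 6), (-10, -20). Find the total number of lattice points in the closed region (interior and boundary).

The shoelace formula gives twice the area as |[7·19 − 12·(-5)] + [12·21 − 10·19] + [10·6 − 1·21] + [1·(-20) − (-10)·6] + [(-10)·(-5) − 7·(-20)]| = 524, so the area is 262.
Summing gcd(|Δx|,|Δy|) over the edges gives the boundary count: gcd(5,24) + gcd(2,2) + gcd(9,15) + gcd(11,26) + gcd(17,15) = 1+2+3+1+1 = 8.
Pick's theorem gives I = A − B/2 + 1 = 262 − 8/2 + 1 = 259, so the closed region contains I + B = 259 + 8 = 267 lattice points.

267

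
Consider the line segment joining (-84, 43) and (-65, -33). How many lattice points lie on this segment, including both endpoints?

The number of lattice points on a segment between lattice points is gcd(|Δx|,|Δy|) + 1 = gcd(19,76) + 1 = 19 + 1 = 20.

20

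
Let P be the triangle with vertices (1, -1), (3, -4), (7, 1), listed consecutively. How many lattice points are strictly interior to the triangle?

By the shoelace formula, twice the signed area is |[1·(-4) − 3·(-1)] + [3·1 − 7·(-4)] + [7·(-1) − 1·1]| = 22, so the area is 11.
Summing gcd(|Δx|,|Δy|) over the edges gives the boundary count: gcd(2,3) + gcd(4,5) + gcd(6,2) = 1+1+2 = 4.
By Pick's theorem A = I + B/2 − 1, so I = 11 − 4/2 + 1 = 10.

10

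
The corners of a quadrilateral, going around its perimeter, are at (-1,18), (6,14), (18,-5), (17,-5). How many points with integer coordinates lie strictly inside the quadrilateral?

Using the shoelace formula, 2A = |[(-1)·14 − 6·18] + [6·(-5) − 18·14] + [18·(-5) − 17·(-5)] + [17·18 − (-1)·(-5)]| = 108, so the area is 54.
Along each edge there are gcd(|Δx|,|Δy|)+1 lattice points, so counting each shared vertex once the boundary has gcd(7,4) + gcd(12,19) + gcd(1,0) + gcd(18,23) = 1+1+1+1 = 4.
By Pick's theorem A = I + B/2 − 1, so I = 54 − 4/2 + 1 = 53.

53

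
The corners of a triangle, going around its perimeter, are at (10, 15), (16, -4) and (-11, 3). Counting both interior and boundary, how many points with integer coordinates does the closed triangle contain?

By the shoelace formula, twice the signed area is |(10·(-4) − 16·15) + (16·3 − (-11)·(-4)) + ((-11)·15 − 10·3)| = 471, so the area is 235.5.
Along each edge there are gcd(|Δx|,|Δy|)+1 lattice points, so counting each shared vertex once the boundary has gcd(6,19) + gcd(27,7) + gcd(21,12) = 1+1+3 = 5.
Pick's theorem gives I = A − B/2 + 1 = 235.5 − 5/2 + 1 = 234, so the closed region contains I + B = 234 + 5 = 239 lattice points.

239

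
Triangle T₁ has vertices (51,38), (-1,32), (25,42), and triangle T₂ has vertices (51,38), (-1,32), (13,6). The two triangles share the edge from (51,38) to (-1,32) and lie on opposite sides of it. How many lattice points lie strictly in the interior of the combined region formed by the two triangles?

The union is the simple quadrilateral with vertices (51,38), (25,42), (-1,32), (13,6) in order.
Using the shoelace formula, 2A = |[51·42 − 25·38] + [25·32 − (-1)·42] + [(-1)·6 − 13·32] + [13·38 − 51·6]| = 1800, so the area is 900.
Along each edge there are gcd(|Δx|,|Δy|)+1 lattice points, so counting each shared vertex once the boundary has gcd(26,4) + gcd(26,10) + gcd(14,26) + gcd(38,32) = 2+2+2+2 = 8.
By Pick's theorem I = A − B/2 + 1 = 900 − 8/2 + 1 = 897.

897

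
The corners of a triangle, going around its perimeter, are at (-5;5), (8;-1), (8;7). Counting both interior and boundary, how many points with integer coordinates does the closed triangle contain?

Using the shoelace formula, 2A = |[(-5)·(-1) − 8·5] + [8·7 − 8·(-1)] + [8·5 − (-5)·7]| = 104, so the area is 52.
Summing gcd(|Δx|,|Δy|) over the edges gives the boundary count: gcd(13,6) + gcd(0,8) + gcd(13,2) = 1+8+1 = 10.
Pick's theorem gives I = A − B/2 + 1 = 52 − 10/2 + 1 = 48, so the closed region contains I + B = 48 + 10 = 58 lattice points.

58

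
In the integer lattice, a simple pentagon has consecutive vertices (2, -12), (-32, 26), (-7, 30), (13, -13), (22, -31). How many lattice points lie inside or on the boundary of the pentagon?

872

Using the shoelace formula, 2A = |(2·26 − (-32)·(-12)) + ((-32)·30 − (-7)·26) + ((-7)·(-13) − 13·30) + (13·(-31) − 22·(-13)) + (22·(-12) − 2·(-31))| = 1728, so the area is 864.
Summing gcd(|Δx|,|Δy|) over the edges gives the boundary count: gcd(34,38) + gcd(25,4) + gcd(20,43) + gcd(9,18) + gcd(20,19) = 2+1+1+9+1 = 14.
Pick's theorem gives I = A − B/2 + 1 = 864 − 14/2 + 1 = 858, so the closed region contains I + B = 858 + 14 = 872 lattice points.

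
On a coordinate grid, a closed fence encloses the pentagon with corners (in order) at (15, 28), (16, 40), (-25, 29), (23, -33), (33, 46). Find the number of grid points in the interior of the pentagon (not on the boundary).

The shoelace formula gives twice the area as |[15·40 − 16·28] + [16·29 − (-25)·40] + [(-25)·(-33) − 23·29] + [23·46 − 33·(-33)] + [33·28 − 15·46]| = 4155, so the area is 4155/2.
Along each edge there are gcd(|Δx|,|Δy|)+1 lattice points, so counting each shared vertex once the boundary has gcd(1,12) + gcd(41,11) + gcd(48,62) + gcd(10,79) + gcd(18,18) = 1+1+2+1+18 = 23.
Pick's theorem gives I = A − B/2 + 1 = 4155/2 − 23/2 + 1 = 2067.

2067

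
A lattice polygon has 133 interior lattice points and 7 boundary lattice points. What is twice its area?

Pick's theorem states A = I + B/2 − 1, so A = 133 + 7/2 − 1 = 271/2.
Hence 2A = 271.

271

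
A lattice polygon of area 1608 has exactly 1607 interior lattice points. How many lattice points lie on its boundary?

Pick's theorem gives A = I + B/2 − 1, so B = 2(A − I + 1) = 2(1608 − 1607 + 1) = 4.

4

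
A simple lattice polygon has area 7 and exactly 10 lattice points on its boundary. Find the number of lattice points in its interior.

3

Pick's theorem A = I + B/2 − 1 rearranges to I = A − B/2 + 1 = 7 − 10/2 + 1 = 3.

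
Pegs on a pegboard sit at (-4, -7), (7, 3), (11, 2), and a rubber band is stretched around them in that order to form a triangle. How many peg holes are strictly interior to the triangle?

By the shoelace formula, twice the signed area is |((-4)·3 − 7·(-7)) + (7·2 − 11·3) + (11·(-7) − (-4)·2)| = 51, so the area is 51/2.
The number of boundary lattice points is Σ gcd(|Δx|,|Δy|) = gcd(11,10) + gcd(4,1) + gcd(15,9) = 1+1+3 = 5.
Pick's theorem gives I = A − B/2 + 1 = 51/2 − 5/2 + 1 = 24.

24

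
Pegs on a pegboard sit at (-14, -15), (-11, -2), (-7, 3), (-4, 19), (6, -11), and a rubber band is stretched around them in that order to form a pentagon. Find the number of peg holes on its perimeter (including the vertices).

The number of boundary lattice points is Σ gcd(|Δx|,|Δy|) = gcd(3,13) + gcd(4,5) + gcd(3,16) + gcd(10,30) + gcd(20,4) = 1+1+1+10+4 = 17.

17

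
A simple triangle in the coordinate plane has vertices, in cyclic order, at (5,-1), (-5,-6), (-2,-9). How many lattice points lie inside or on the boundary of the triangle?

Using the shoelace formula, 2A = |[5·(-6) − (-5)·(-1)] + [(-5)·(-9) − (-2)·(-6)] + [(-2)·(-1) − 5·(-9)]| = 45, so the area is 22.5.
Along each edge there are gcd(|Δx|,|Δy|)+1 lattice points, so counting each shared vertex once the boundary has gcd(10,5) + gcd(3,3) + gcd(7,8) = 5+3+1 = 9.
Pick's theorem gives I = A − B/2 + 1 = 22.5 − 9/2 + 1 = 19, so the closed region contains I + B = 19 + 9 = 28 lattice points.

28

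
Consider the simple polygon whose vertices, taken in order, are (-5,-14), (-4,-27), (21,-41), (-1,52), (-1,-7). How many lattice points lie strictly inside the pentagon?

919

Using the shoelace formula, 2A = |[(-5)·(-27) − (-4)·(-14)] + [(-4)·(-41) − 21·(-27)] + [21·52 − (-1)·(-41)] + [(-1)·(-7) − (-1)·52] + [(-1)·(-14) − (-5)·(-7)]| = 1899, so the area is 949.5.
Summing gcd(|Δx|,|Δy|) over the edges gives the boundary count: gcd(1,13) + gcd(25,14) + gcd(22,93) + gcd(0,59) + gcd(4,7) = 1+1+1+59+1 = 63.
By Pick's theorem A = I + B/2 − 1, so I = 949.5 − 63/2 + 1 = 919.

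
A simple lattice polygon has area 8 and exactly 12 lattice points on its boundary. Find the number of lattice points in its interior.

Pick's theorem A = I + B/2 − 1 rearranges to I = A − B/2 + 1 = 8 − 12/2 + 1 = 3.

3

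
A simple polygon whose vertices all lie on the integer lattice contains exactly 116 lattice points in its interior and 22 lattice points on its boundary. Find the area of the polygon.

By Pick's theorem, A = I + B/2 − 1 = 116 + 22/2 − 1 = 126.

126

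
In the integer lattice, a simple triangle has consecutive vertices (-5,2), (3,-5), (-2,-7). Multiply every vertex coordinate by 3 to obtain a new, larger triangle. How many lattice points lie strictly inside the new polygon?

223

The shoelace formula gives twice the area as |((-5)·(-5) − 3·2) + (3·(-7) − (-2)·(-5)) + ((-2)·2 − (-5)·(-7))| = 51, so the area is 51/2.
Along each edge there are gcd(|Δx|,|Δy|)+1 lattice points, so counting each shared vertex once the boundary has gcd(8,7) + gcd(5,2) + gcd(3,9) = 1+1+3 = 5.
Scaling by 3 multiplies the area by 3² = 9 (so the new area is 229.5) and multiplies the boundary lattice-point count by 3, giving 15.
By Pick's theorem, the interior count of the dilated polygon is 229.5 − 15/2 + 1 = 223.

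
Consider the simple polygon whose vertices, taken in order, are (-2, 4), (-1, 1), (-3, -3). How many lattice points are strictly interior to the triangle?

By the shoelace formula, twice the signed area is |[(-2)·1 − (-1)·4] + [(-1)·(-3) − (-3)·1] + [(-3)·4 − (-2)·(-3)]| = 10, so the area is 5.
Summing gcd(|Δx|,|Δy|) over the edges gives the boundary count: gcd(1,3) + gcd(2,4) + gcd(1,7) = 1+2+1 = 4.
Pick's theorem gives I = A − B/2 + 1 = 5 − 4/2 + 1 = 4.

4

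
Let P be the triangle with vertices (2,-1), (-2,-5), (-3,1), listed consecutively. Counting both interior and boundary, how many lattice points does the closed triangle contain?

Using the shoelace formula, 2A = |(2·(-5) − (-2)·(-1)) + ((-2)·1 − (-3)·(-5)) + ((-3)·(-1) − 2·1)| = 28, so the area is 14.
Along each edge there are gcd(|Δx|,|Δy|)+1 lattice points, so counting each shared vertex once the boundary has gcd(4,4) + gcd(1,6) + gcd(5,2) = 4+1+1 = 6.
Pick's theorem gives I = A − B/2 + 1 = 14 − 6/2 + 1 = 12, so the closed region contains I + B = 12 + 6 = 18 lattice points.

18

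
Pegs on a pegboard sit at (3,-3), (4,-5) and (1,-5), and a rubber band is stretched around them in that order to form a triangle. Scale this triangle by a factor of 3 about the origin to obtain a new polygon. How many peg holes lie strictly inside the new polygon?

The shoelace formula gives twice the area as |(3·(-5) − 4·(-3)) + (4·(-5) − 1·(-5)) + (1·(-3) − 3·(-5))| = 6, so the area is 3.
The number of boundary lattice points is Σ gcd(|Δx|,|Δy|) = gcd(1,2) + gcd(3,0) + gcd(2,2) = 1+3+2 = 6.
Scaling by 3 multiplies the area by 3² = 9 (so the new area is 27) and multiplies the boundary lattice-point count by 3, giving 18.
By Pick's theorem, the interior count of the dilated polygon is 27 − 18/2 + 1 = 19.

19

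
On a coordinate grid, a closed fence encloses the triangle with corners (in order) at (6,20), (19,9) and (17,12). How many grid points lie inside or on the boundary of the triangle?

Using the shoelace formula, 2A = |[6·9 − 19·20] + [19·12 − 17·9] + [17·20 − 6·12]| = 17, so the area is 17/2.
Summing gcd(|Δx|,|Δy|) over the edges gives the boundary count: gcd(13,11) + gcd(2,3) + gcd(11,8) = 1+1+1 = 3.
Pick's theorem gives I = A − B/2 + 1 = 17/2 − 3/2 + 1 = 8, so the closed region contains I + B = 8 + 3 = 11 lattice points.

11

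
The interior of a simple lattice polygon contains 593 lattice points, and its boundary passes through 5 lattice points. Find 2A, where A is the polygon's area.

Pick's theorem states A = I + B/2 − 1, so A = 593 + 5/2 − 1 = 1189/2.
Hence 2A = 1189.

1189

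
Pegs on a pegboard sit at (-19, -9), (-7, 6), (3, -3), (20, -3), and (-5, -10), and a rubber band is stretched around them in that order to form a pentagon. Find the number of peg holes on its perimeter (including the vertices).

Summing gcd(|Δx|,|Δy|) over the edges gives the boundary count: gcd(12,15) + gcd(10,9) + gcd(17,0) + gcd(25,7) + gcd(14,1) = 3+1+17+1+1 = 23.

23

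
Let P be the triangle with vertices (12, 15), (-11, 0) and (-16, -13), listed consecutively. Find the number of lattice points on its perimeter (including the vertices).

30

The number of boundary lattice points is Σ gcd(|Δx|,|Δy|) = gcd(23,15) + gcd(5,13) + gcd(28,28) = 1+1+28 = 30.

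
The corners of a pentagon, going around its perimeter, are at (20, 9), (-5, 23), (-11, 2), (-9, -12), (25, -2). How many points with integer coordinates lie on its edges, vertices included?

9

The number of boundary lattice points is Σ gcd(|Δx|,|Δy|) = gcd(25,14) + gcd(6,21) + gcd(2,14) + gcd(34,10) + gcd(5,11) = 1+3+2+2+1 = 9.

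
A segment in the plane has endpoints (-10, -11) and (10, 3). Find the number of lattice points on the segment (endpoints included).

The number of lattice points on a segment between lattice points is gcd(|Δx|,|Δy|) + 1 = gcd(20,14) + 1 = 2 + 1 = 3.

3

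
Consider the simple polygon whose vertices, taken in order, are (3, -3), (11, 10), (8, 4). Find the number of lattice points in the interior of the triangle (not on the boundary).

By the shoelace formula, twice the signed area is |(3·10 − 11·(-3)) + (11·4 − 8·10) + (8·(-3) − 3·4)| = 9, so the area is 4.5.
The number of boundary lattice points is Σ gcd(|Δx|,|Δy|) = gcd(8,13) + gcd(3,6) + gcd(5,7) = 1+3+1 = 5.
By Pick's theorem A = I + B/2 − 1, so I = 4.5 − 5/2 + 1 = 3.

3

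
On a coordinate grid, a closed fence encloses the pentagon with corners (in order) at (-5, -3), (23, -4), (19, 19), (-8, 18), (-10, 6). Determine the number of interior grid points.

By the shoelace formula, twice the signed area is |[(-5)·(-4) − 23·(-3)] + [23·19 − 19·(-4)] + [19·18 − (-8)·19] + [(-8)·6 − (-10)·18] + [(-10)·(-3) − (-5)·6]| = 1288, so the area is 644.
Along each edge there are gcd(|Δx|,|Δy|)+1 lattice points, so counting each shared vertex once the boundary has gcd(28,1) + gcd(4,23) + gcd(27,1) + gcd(2,12) + gcd(5,9) = 1+1+1+2+1 = 6.
Pick's theorem gives I = A − B/2 + 1 = 644 − 6/2 + 1 = 642.

642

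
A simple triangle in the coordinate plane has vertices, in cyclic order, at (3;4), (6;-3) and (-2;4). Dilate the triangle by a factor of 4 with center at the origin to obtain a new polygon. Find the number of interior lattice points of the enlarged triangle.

267

Using the shoelace formula, 2A = |[3·(-3) − 6·4] + [6·4 − (-2)·(-3)] + [(-2)·4 − 3·4]| = 35, so the area is 35/2.
Summing gcd(|Δx|,|Δy|) over the edges gives the boundary count: gcd(3,7) + gcd(8,7) + gcd(5,0) = 1+1+5 = 7.
Scaling by 4 multiplies the area by 4² = 16 (so the new area is 280) and multiplies the boundary lattice-point count by 4, giving 28.
By Pick's theorem, the interior count of the dilated polygon is 280 − 28/2 + 1 = 267.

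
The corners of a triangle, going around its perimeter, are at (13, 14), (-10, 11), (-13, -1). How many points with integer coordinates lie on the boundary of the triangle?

Summing gcd(|Δx|,|Δy|) over the edges gives the boundary count: gcd(23,3) + gcd(3,12) + gcd(26,15) = 1+3+1 = 5.

5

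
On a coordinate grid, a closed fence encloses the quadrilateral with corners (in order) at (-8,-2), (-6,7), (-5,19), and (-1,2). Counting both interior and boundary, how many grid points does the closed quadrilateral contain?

Using the shoelace formula, 2A = |[(-8)·7 − (-6)·(-2)] + [(-6)·19 − (-5)·7] + [(-5)·2 − (-1)·19] + [(-1)·(-2) − (-8)·2]| = 120, so the area is 60.
The number of boundary lattice points is Σ gcd(|Δx|,|Δy|) = gcd(2,9) + gcd(1,12) + gcd(4,17) + gcd(7,4) = 1+1+1+1 = 4.
Pick's theorem gives I = A − B/2 + 1 = 60 − 4/2 + 1 = 59, so the closed region contains I + B = 59 + 4 = 63 lattice points.

63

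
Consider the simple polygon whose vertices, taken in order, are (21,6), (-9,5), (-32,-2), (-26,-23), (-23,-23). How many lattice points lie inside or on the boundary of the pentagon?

723

The shoelace formula gives twice the area as |[21·5 − (-9)·6] + [(-9)·(-2) − (-32)·5] + [(-32)·(-23) − (-26)·(-2)] + [(-26)·(-23) − (-23)·(-23)] + [(-23)·6 − 21·(-23)]| = 1435, so the area is 717.5.
Along each edge there are gcd(|Δx|,|Δy|)+1 lattice points, so counting each shared vertex once the boundary has gcd(30,1) + gcd(23,7) + gcd(6,21) + gcd(3,0) + gcd(44,29) = 1+1+3+3+1 = 9.
Pick's theorem gives I = A − B/2 + 1 = 717.5 − 9/2 + 1 = 714, so the closed region contains I + B = 714 + 9 = 723 lattice points.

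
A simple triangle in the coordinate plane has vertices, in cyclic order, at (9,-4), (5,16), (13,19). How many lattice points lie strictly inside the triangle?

84

By the shoelace formula, twice the signed area is |(9·16 − 5·(-4)) + (5·19 − 13·16) + (13·(-4) − 9·19)| = 172, so the area is 86.
Along each edge there are gcd(|Δx|,|Δy|)+1 lattice points, so counting each shared vertex once the boundary has gcd(4,20) + gcd(8,3) + gcd(4,23) = 4+1+1 = 6.
Pick's theorem gives I = A − B/2 + 1 = 86 − 6/2 + 1 = 84.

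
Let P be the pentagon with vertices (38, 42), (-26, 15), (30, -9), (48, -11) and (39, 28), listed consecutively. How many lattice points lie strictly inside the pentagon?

Using the shoelace formula, 2A = |(38·15 − (-26)·42) + ((-26)·(-9) − 30·15) + (30·(-11) − 48·(-9)) + (48·28 − 39·(-11)) + (39·42 − 38·28)| = 3895, so the area is 3895/2.
The number of boundary lattice points is Σ gcd(|Δx|,|Δy|) = gcd(64,27) + gcd(56,24) + gcd(18,2) + gcd(9,39) + gcd(1,14) = 1+8+2+3+1 = 15.
Pick's theorem gives I = A − B/2 + 1 = 3895/2 − 15/2 + 1 = 1941.

1941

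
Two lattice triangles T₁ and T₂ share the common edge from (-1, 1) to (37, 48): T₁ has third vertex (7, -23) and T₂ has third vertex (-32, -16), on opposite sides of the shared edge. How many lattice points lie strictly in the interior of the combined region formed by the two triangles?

1045

The union is the simple quadrilateral with vertices (-1, 1), (7, -23), (37, 48), (-32, -16) in order.
Using the shoelace formula, 2A = |((-1)·(-23) − 7·1) + (7·48 − 37·(-23)) + (37·(-16) − (-32)·48) + ((-32)·1 − (-1)·(-16))| = 2099, so the area is 2099/2.
The number of boundary lattice points is Σ gcd(|Δx|,|Δy|) = gcd(8,24) + gcd(30,71) + gcd(69,64) + gcd(31,17) = 8+1+1+1 = 11.
By Pick's theorem I = A − B/2 + 1 = 2099/2 − 11/2 + 1 = 1045.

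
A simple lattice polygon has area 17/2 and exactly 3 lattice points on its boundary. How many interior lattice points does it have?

8

From Pick's theorem, I = A − B/2 + 1 = 17/2 − 3/2 + 1 = 8.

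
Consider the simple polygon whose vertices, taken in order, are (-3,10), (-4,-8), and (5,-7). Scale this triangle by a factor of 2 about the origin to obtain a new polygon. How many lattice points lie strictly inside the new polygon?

Using the shoelace formula, 2A = |((-3)·(-8) − (-4)·10) + ((-4)·(-7) − 5·(-8)) + (5·10 − (-3)·(-7))| = 161, so the area is 80.5.
The number of boundary lattice points is Σ gcd(|Δx|,|Δy|) = gcd(1,18) + gcd(9,1) + gcd(8,17) = 1+1+1 = 3.
Scaling by 2 multiplies the area by 2² = 4 (so the new area is 322) and multiplies the boundary lattice-point count by 2, giving 6.
By Pick's theorem, the interior count of the dilated polygon is 322 − 6/2 + 1 = 320.

320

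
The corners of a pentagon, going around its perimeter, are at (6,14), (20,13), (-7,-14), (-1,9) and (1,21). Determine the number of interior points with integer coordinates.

290

Using the shoelace formula, 2A = |(6·13 − 20·14) + (20·(-14) − (-7)·13) + ((-7)·9 − (-1)·(-14)) + ((-1)·21 − 1·9) + (1·14 − 6·21)| = 610, so the area is 305.
Along each edge there are gcd(|Δx|,|Δy|)+1 lattice points, so counting each shared vertex once the boundary has gcd(14,1) + gcd(27,27) + gcd(6,23) + gcd(2,12) + gcd(5,7) = 1+27+1+2+1 = 32.
Pick's theorem gives I = A − B/2 + 1 = 305 − 32/2 + 1 = 290.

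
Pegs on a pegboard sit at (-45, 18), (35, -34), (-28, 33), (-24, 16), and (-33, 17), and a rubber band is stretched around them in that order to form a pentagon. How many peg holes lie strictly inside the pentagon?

The shoelace formula gives twice the area as |((-45)·(-34) − 35·18) + (35·33 − (-28)·(-34)) + ((-28)·16 − (-24)·33) + ((-24)·17 − (-33)·16) + ((-33)·18 − (-45)·17)| = 1738, so the area is 869.
Along each edge there are gcd(|Δx|,|Δy|)+1 lattice points, so counting each shared vertex once the boundary has gcd(80,52) + gcd(63,67) + gcd(4,17) + gcd(9,1) + gcd(12,1) = 4+1+1+1+1 = 8.
By Pick's theorem A = I + B/2 − 1, so I = 869 − 8/2 + 1 = 866.

866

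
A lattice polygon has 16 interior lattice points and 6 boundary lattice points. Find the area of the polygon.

By Pick's theorem, A = I + B/2 − 1 = 16 + 6/2 − 1 = 18.

18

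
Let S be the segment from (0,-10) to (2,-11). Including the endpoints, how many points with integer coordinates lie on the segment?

The number of lattice points on a segment between lattice points is gcd(|Δx|,|Δy|) + 1 = gcd(2,1) + 1 = 1 + 1 = 2.

2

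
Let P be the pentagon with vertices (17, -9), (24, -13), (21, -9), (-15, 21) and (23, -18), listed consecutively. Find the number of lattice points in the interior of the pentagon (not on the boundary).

117

The shoelace formula gives twice the area as |[17·(-13) − 24·(-9)] + [24·(-9) − 21·(-13)] + [21·21 − (-15)·(-9)] + [(-15)·(-18) − 23·21] + [23·(-9) − 17·(-18)]| = 244, so the area is 122.
Along each edge there are gcd(|Δx|,|Δy|)+1 lattice points, so counting each shared vertex once the boundary has gcd(7,4) + gcd(3,4) + gcd(36,30) + gcd(38,39) + gcd(6,9) = 1+1+6+1+3 = 12.
Pick's theorem gives I = A − B/2 + 1 = 122 − 12/2 + 1 = 117.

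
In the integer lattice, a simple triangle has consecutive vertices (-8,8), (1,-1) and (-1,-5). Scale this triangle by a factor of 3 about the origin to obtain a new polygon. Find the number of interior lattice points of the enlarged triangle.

226

Using the shoelace formula, 2A = |((-8)·(-1) − 1·8) + (1·(-5) − (-1)·(-1)) + ((-1)·8 − (-8)·(-5))| = 54, so the area is 27.
The number of boundary lattice points is Σ gcd(|Δx|,|Δy|) = gcd(9,9) + gcd(2,4) + gcd(7,13) = 9+2+1 = 12.
Scaling by 3 multiplies the area by 3² = 9 (so the new area is 243) and multiplies the boundary lattice-point count by 3, giving 36.
By Pick's theorem, the interior count of the dilated polygon is 243 − 36/2 + 1 = 226.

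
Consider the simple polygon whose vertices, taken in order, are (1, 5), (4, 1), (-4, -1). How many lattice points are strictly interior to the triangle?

18

The shoelace formula gives twice the area as |[1·1 − 4·5] + [4·(-1) − (-4)·1] + [(-4)·5 − 1·(-1)]| = 38, so the area is 19.
Along each edge there are gcd(|Δx|,|Δy|)+1 lattice points, so counting each shared vertex once the boundary has gcd(3,4) + gcd(8,2) + gcd(5,6) = 1+2+1 = 4.
Pick's theorem gives I = A − B/2 + 1 = 19 − 4/2 + 1 = 18.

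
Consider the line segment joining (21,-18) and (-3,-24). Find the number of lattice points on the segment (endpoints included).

The number of lattice points on a segment between lattice points is gcd(|Δx|,|Δy|) + 1 = gcd(24,6) + 1 = 6 + 1 = 7.

7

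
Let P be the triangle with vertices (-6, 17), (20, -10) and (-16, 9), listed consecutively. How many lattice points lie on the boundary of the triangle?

4

Along each edge there are gcd(|Δx|,|Δy|)+1 lattice points, so counting each shared vertex once the boundary has gcd(26,27) + gcd(36,19) + gcd(10,8) = 1+1+2 = 4.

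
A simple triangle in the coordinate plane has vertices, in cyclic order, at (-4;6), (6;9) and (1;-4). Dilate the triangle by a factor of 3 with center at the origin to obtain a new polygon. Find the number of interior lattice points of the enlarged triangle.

508

The shoelace formula gives twice the area as |[(-4)·9 − 6·6] + [6·(-4) − 1·9] + [1·6 − (-4)·(-4)]| = 115, so the area is 115/2.
The number of boundary lattice points is Σ gcd(|Δx|,|Δy|) = gcd(10,3) + gcd(5,13) + gcd(5,10) = 1+1+5 = 7.
Scaling by 3 multiplies the area by 3² = 9 (so the new area is 517.5) and multiplies the boundary lattice-point count by 3, giving 21.
By Pick's theorem, the interior count of the dilated polygon is 517.5 − 21/2 + 1 = 508.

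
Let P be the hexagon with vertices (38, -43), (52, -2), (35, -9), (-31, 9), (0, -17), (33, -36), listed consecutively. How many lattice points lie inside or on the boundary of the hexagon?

1424

By the shoelace formula, twice the signed area is |[38·(-2) − 52·(-43)] + [52·(-9) − 35·(-2)] + [35·9 − (-31)·(-9)] + [(-31)·(-17) − 0·9] + [0·(-36) − 33·(-17)] + [33·(-43) − 38·(-36)]| = 2835, so the area is 1417.5.
Along each edge there are gcd(|Δx|,|Δy|)+1 lattice points, so counting each shared vertex once the boundary has gcd(14,41) + gcd(17,7) + gcd(66,18) + gcd(31,26) + gcd(33,19) + gcd(5,7) = 1+1+6+1+1+1 = 11.
Pick's theorem gives I = A − B/2 + 1 = 1417.5 − 11/2 + 1 = 1413, so the closed region contains I + B = 1413 + 11 = 1424 lattice points.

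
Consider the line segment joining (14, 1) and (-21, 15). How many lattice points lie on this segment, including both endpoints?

The number of lattice points on a segment between lattice points is gcd(|Δx|,|Δy|) + 1 = gcd(35,14) + 1 = 7 + 1 = 8.

8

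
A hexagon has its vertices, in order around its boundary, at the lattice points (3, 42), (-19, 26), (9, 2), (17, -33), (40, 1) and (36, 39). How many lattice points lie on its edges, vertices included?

13

The number of boundary lattice points is Σ gcd(|Δx|,|Δy|) = gcd(22,16) + gcd(28,24) + gcd(8,35) + gcd(23,34) + gcd(4,38) + gcd(33,3) = 2+4+1+1+2+3 = 13.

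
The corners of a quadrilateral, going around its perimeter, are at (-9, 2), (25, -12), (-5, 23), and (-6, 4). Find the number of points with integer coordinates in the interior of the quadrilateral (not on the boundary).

Using the shoelace formula, 2A = |((-9)·(-12) − 25·2) + (25·23 − (-5)·(-12)) + ((-5)·4 − (-6)·23) + ((-6)·2 − (-9)·4)| = 715, so the area is 357.5.
The number of boundary lattice points is Σ gcd(|Δx|,|Δy|) = gcd(34,14) + gcd(30,35) + gcd(1,19) + gcd(3,2) = 2+5+1+1 = 9.
Pick's theorem gives I = A − B/2 + 1 = 357.5 − 9/2 + 1 = 354.

354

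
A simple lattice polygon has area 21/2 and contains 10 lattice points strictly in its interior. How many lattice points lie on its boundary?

3

Pick's theorem gives A = I + B/2 − 1, so B = 2(A − I + 1) = 2(21/2 − 10 + 1) = 3.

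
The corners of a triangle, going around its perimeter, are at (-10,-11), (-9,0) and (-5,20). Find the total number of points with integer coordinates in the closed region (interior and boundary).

16

Using the shoelace formula, 2A = |[(-10)·0 − (-9)·(-11)] + [(-9)·20 − (-5)·0] + [(-5)·(-11) − (-10)·20]| = 24, so the area is 12.
The number of boundary lattice points is Σ gcd(|Δx|,|Δy|) = gcd(1,11) + gcd(4,20) + gcd(5,31) = 1+4+1 = 6.
Pick's theorem gives I = A − B/2 + 1 = 12 − 6/2 + 1 = 10, so the closed region contains I + B = 10 + 6 = 16 lattice points.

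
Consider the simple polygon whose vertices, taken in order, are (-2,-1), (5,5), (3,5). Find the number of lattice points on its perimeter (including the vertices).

The number of boundary lattice points is Σ gcd(|Δx|,|Δy|) = gcd(7,6) + gcd(2,0) + gcd(5,6) = 1+2+1 = 4.

4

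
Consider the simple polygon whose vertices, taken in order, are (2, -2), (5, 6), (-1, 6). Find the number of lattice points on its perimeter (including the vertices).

Along each edge there are gcd(|Δx|,|Δy|)+1 lattice points, so counting each shared vertex once the boundary has gcd(3,8) + gcd(6,0) + gcd(3,8) = 1+6+1 = 8.

8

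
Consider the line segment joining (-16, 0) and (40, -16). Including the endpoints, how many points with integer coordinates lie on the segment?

The number of lattice points on a segment between lattice points is gcd(|Δx|,|Δy|) + 1 = gcd(56,16) + 1 = 8 + 1 = 9.

9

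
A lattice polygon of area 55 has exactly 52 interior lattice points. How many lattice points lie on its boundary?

Pick's theorem gives A = I + B/2 − 1, so B = 2(A − I + 1) = 2(55 − 52 + 1) = 8.

8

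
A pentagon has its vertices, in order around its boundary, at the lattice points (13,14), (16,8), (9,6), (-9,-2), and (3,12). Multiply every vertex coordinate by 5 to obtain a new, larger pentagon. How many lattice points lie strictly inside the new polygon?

3426

Using the shoelace formula, 2A = |(13·8 − 16·14) + (16·6 − 9·8) + (9·(-2) − (-9)·6) + ((-9)·12 − 3·(-2)) + (3·14 − 13·12)| = 276, so the area is 138.
The number of boundary lattice points is Σ gcd(|Δx|,|Δy|) = gcd(3,6) + gcd(7,2) + gcd(18,8) + gcd(12,14) + gcd(10,2) = 3+1+2+2+2 = 10.
Scaling by 5 multiplies the area by 5² = 25 (so the new area is 3450) and multiplies the boundary lattice-point count by 5, giving 50.
By Pick's theorem, the interior count of the dilated polygon is 3450 − 50/2 + 1 = 3426.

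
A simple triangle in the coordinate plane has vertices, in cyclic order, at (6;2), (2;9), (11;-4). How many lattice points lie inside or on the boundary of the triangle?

8

By the shoelace formula, twice the signed area is |[6·9 − 2·2] + [2·(-4) − 11·9] + [11·2 − 6·(-4)]| = 11, so the area is 11/2.
The number of boundary lattice points is Σ gcd(|Δx|,|Δy|) = gcd(4,7) + gcd(9,13) + gcd(5,6) = 1+1+1 = 3.
Pick's theorem gives I = A − B/2 + 1 = 11/2 − 3/2 + 1 = 5, so the closed region contains I + B = 5 + 3 = 8 lattice points.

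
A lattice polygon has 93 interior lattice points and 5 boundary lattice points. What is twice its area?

189

By Pick's theorem, A = I + B/2 − 1 = 93 + 5/2 − 1 = 189/2.
Hence 2A = 189.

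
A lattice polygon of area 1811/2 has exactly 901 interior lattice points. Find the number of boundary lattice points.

Pick's theorem gives A = I + B/2 − 1, so B = 2(A − I + 1) = 2(1811/2 − 901 + 1) = 11.

11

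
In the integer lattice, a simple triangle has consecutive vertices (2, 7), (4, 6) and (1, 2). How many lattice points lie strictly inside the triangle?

Using the shoelace formula, 2A = |[2·6 − 4·7] + [4·2 − 1·6] + [1·7 − 2·2]| = 11, so the area is 5.5.
Along each edge there are gcd(|Δx|,|Δy|)+1 lattice points, so counting each shared vertex once the boundary has gcd(2,1) + gcd(3,4) + gcd(1,5) = 1+1+1 = 3.
By Pick's theorem A = I + B/2 − 1, so I = 5.5 − 3/2 + 1 = 5.

5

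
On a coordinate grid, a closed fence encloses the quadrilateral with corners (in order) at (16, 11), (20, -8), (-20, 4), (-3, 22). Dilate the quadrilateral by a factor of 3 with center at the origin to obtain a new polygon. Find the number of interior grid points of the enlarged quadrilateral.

5575

By the shoelace formula, twice the signed area is |[16·(-8) − 20·11] + [20·4 − (-20)·(-8)] + [(-20)·22 − (-3)·4] + [(-3)·11 − 16·22]| = 1241, so the area is 1241/2.
Summing gcd(|Δx|,|Δy|) over the edges gives the boundary count: gcd(4,19) + gcd(40,12) + gcd(17,18) + gcd(19,11) = 1+4+1+1 = 7.
Scaling by 3 multiplies the area by 3² = 9 (so the new area is 11169/2) and multiplies the boundary lattice-point count by 3, giving 21.
By Pick's theorem, the interior count of the dilated polygon is 11169/2 − 21/2 + 1 = 5575.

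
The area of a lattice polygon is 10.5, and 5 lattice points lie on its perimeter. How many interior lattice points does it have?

9

From Pick's theorem, I = A − B/2 + 1 = 10.5 − 5/2 + 1 = 9.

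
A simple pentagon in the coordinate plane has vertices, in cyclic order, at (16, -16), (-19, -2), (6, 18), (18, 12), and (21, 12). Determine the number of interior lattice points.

The shoelace formula gives twice the area as |(16·(-2) − (-19)·(-16)) + ((-19)·18 − 6·(-2)) + (6·12 − 18·18) + (18·12 − 21·12) + (21·(-16) − 16·12)| = 1482, so the area is 741.
Summing gcd(|Δx|,|Δy|) over the edges gives the boundary count: gcd(35,14) + gcd(25,20) + gcd(12,6) + gcd(3,0) + gcd(5,28) = 7+5+6+3+1 = 22.
Pick's theorem gives I = A − B/2 + 1 = 741 − 22/2 + 1 = 731.

731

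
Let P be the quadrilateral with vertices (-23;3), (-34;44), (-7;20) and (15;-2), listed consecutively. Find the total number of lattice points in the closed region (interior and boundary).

The shoelace formula gives twice the area as |((-23)·44 − (-34)·3) + ((-34)·20 − (-7)·44) + ((-7)·(-2) − 15·20) + (15·3 − (-23)·(-2))| = 1569, so the area is 784.5.
Along each edge there are gcd(|Δx|,|Δy|)+1 lattice points, so counting each shared vertex once the boundary has gcd(11,41) + gcd(27,24) + gcd(22,22) + gcd(38,5) = 1+3+22+1 = 27.
Pick's theorem gives I = A − B/2 + 1 = 784.5 − 27/2 + 1 = 772, so the closed region contains I + B = 772 + 27 = 799 lattice points.

799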